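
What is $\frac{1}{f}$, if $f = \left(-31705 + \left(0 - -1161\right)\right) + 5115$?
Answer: $- \frac{1}{25429} \approx -3.9325 \cdot 10^{-5}$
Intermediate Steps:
$f = -25429$ ($f = \left(-31705 + \left(0 + 1161\right)\right) + 5115 = \left(-31705 + 1161\right) + 5115 = -30544 + 5115 = -25429$)
$\frac{1}{f} = \frac{1}{-25429} = - \frac{1}{25429}$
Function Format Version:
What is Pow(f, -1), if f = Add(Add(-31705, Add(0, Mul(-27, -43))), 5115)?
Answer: Rational(-1, 25429) ≈ -3.9325e-5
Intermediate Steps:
f = -25429 (f = Add(Add(-31705, Add(0, 1161)), 5115) = Add(Add(-31705, 1161), 5115) = Add(-30544, 5115) = -25429)
Pow(f, -1) = Pow(-25429, -1) = Rational(-1, 25429)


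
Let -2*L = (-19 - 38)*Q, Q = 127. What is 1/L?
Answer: 2/7239 ≈ 0.00027628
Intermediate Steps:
L = 7239/2 (L = -(-19 - 38)*127/2 = -(-57)*127/2 = -½*(-7239) = 7239/2 ≈ 3619.5)
1/L = 1/(7239/2) = 2/7239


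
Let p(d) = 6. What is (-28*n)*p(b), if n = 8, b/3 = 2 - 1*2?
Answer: -1344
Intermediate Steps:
b = 0 (b = 3*(2 - 1*2) = 3*(2 - 2) = 3*0 = 0)
(-28*n)*p(b) = -28*8*6 = -224*6 = -1344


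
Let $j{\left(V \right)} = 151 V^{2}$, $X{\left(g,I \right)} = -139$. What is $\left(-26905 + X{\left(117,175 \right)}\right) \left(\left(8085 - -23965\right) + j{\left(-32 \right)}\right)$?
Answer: $-5048411656$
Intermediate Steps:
$\left(-26905 + X{\left(117,175 \right)}\right) \left(\left(8085 - -23965\right) + j{\left(-32 \right)}\right) = \left(-26905 - 139\right) \left(\left(8085 - -23965\right) + 151 \left(-32\right)^{2}\right) = - 27044 \left(\left(8085 + 23965\right) + 151 \cdot 1024\right) = - 27044 \left(32050 + 154624\right) = \left(-27044\right) 186674 = -5048411656$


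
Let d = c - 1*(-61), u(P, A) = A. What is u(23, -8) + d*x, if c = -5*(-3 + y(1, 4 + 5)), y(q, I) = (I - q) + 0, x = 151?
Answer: 5428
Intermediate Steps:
y(q, I) = I - q
c = -25 (c = -5*(-3 + ((4 + 5) - 1*1)) = -5*(-3 + (9 - 1)) = -5*(-3 + 8) = -5*5 = -25)
d = 36 (d = -25 - 1*(-61) = -25 + 61 = 36)
u(23, -8) + d*x = -8 + 36*151 = -8 + 5436 = 5428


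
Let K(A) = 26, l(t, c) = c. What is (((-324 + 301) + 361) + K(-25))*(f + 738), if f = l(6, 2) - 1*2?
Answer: 268632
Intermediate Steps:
f = 0 (f = 2 - 1*2 = 2 - 2 = 0)
(((-324 + 301) + 361) + K(-25))*(f + 738) = (((-324 + 301) + 361) + 26)*(0 + 738) = ((-23 + 361) + 26)*738 = (338 + 26)*738 = 364*738 = 268632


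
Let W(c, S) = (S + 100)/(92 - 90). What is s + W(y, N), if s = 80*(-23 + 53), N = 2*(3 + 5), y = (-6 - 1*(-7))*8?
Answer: 2458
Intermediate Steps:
y = 8 (y = (-6 + 7)*8 = 1*8 = 8)
N = 16 (N = 2*8 = 16)
s = 2400 (s = 80*30 = 2400)
W(c, S) = 50 + S/2 (W(c, S) = (100 + S)/2 = (100 + S)*(½) = 50 + S/2)
s + W(y, N) = 2400 + (50 + (½)*16) = 2400 + (50 + 8) = 2400 + 58 = 2458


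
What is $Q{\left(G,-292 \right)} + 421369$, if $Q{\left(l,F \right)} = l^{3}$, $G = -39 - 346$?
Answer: $-56645256$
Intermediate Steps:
$G = -385$
$Q{\left(G,-292 \right)} + 421369 = \left(-385\right)^{3} + 421369 = -57066625 + 421369 = -56645256$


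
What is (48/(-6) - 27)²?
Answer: 1225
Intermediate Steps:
(48/(-6) - 27)² = (48*(-⅙) - 27)² = (-8 - 27)² = (-35)² = 1225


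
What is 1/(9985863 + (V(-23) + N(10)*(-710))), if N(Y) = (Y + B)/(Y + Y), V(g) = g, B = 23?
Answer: 2/19969337 ≈ 1.0015e-7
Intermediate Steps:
N(Y) = (23 + Y)/(2*Y) (N(Y) = (Y + 23)/(Y + Y) = (23 + Y)/((2*Y)) = (23 + Y)*(1/(2*Y)) = (23 + Y)/(2*Y))
1/(9985863 + (V(-23) + N(10)*(-710))) = 1/(9985863 + (-23 + ((½)*(23 + 10)/10)*(-710))) = 1/(9985863 + (-23 + ((½)*(⅒)*33)*(-710))) = 1/(9985863 + (-23 + (33/20)*(-710))) = 1/(9985863 + (-23 - 2343/2)) = 1/(9985863 - 2389/2) = 1/(19969337/2) = 2/19969337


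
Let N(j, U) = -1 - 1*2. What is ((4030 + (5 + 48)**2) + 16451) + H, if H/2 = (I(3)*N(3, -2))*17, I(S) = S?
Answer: 22984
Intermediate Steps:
N(j, U) = -3 (N(j, U) = -1 - 2 = -3)
H = -306 (H = 2*((3*(-3))*17) = 2*(-9*17) = 2*(-153) = -306)
((4030 + (5 + 48)**2) + 16451) + H = ((4030 + (5 + 48)**2) + 16451) - 306 = ((4030 + 53**2) + 16451) - 306 = ((4030 + 2809) + 16451) - 306 = (6839 + 16451) - 306 = 23290 - 306 = 22984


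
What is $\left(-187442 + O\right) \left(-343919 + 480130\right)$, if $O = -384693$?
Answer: $-77931080485$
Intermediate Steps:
$\left(-187442 + O\right) \left(-343919 + 480130\right) = \left(-187442 - 384693\right) \left(-343919 + 480130\right) = \left(-572135\right) 136211 = -77931080485$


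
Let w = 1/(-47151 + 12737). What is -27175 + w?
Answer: -935200451/34414 ≈ -27175.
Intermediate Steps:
w = -1/34414 (w = 1/(-34414) = -1/34414 ≈ -2.9058e-5)
-27175 + w = -27175 - 1/34414 = -935200451/34414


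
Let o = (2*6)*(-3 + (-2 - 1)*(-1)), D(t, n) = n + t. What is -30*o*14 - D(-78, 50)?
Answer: 28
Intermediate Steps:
o = 0 (o = 12*(-3 - 3*(-1)) = 12*(-3 + 3) = 12*0 = 0)
-30*o*14 - D(-78, 50) = -30*0*14 - (50 - 78) = 0*14 - 1*(-28) = 0 + 28 = 28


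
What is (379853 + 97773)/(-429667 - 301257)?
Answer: -238813/365462 ≈ -0.65345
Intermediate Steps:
(379853 + 97773)/(-429667 - 301257) = 477626/(-730924) = 477626*(-1/730924) = -238813/365462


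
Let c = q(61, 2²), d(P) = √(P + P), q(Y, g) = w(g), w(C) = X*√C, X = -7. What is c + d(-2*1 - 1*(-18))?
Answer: -14 + 4*√2 ≈ -8.3431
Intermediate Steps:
w(C) = -7*√C
q(Y, g) = -7*√g
d(P) = √2*√P (d(P) = √(2*P) = √2*√P)
c = -14 (c = -7*√(2²) = -7*√4 = -7*2 = -14)
c + d(-2*1 - 1*(-18)) = -14 + √2*√(-2*1 - 1*(-18)) = -14 + √2*√(-2 + 18) = -14 + √2*√16 = -14 + √2*4 = -14 + 4*√2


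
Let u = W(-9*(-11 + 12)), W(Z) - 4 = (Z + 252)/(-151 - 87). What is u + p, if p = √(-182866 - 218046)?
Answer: 709/238 + 4*I*√25057 ≈ 2.979 + 633.18*I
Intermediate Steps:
p = 4*I*√25057 (p = √(-400912) = 4*I*√25057 ≈ 633.18*I)
W(Z) = 50/17 - Z/238 (W(Z) = 4 + (Z + 252)/(-151 - 87) = 4 + (252 + Z)/(-238) = 4 + (252 + Z)*(-1/238) = 4 + (-18/17 - Z/238) = 50/17 - Z/238)
u = 709/238 (u = 50/17 - (-9)*(-11 + 12)/238 = 50/17 - (-9)/238 = 50/17 - 1/238*(-9) = 50/17 + 9/238 = 709/238 ≈ 2.9790)
u + p = 709/238 + 4*I*√25057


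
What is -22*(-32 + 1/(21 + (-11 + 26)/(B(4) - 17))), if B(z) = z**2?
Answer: 2101/3 ≈ 700.33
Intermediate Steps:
-22*(-32 + 1/(21 + (-11 + 26)/(B(4) - 17))) = -22*(-32 + 1/(21 + (-11 + 26)/(4**2 - 17))) = -22*(-32 + 1/(21 + 15/(16 - 17))) = -22*(-32 + 1/(21 + 15/(-1))) = -22*(-32 + 1/(21 + 15*(-1))) = -22*(-32 + 1/(21 - 15)) = -22*(-32 + 1/6) = -22*(-191/6) = 2101/3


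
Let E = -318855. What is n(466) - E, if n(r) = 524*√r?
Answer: 318855 + 524*√466 ≈ 3.3017e+5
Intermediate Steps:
n(466) - E = 524*√466 - 1*(-318855) = 524*√466 + 318855 = 318855 + 524*√466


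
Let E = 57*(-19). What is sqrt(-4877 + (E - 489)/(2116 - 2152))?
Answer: 10*I*sqrt(435)/3 ≈ 69.522*I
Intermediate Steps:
E = -1083
sqrt(-4877 + (E - 489)/(2116 - 2152)) = sqrt(-4877 + (-1083 - 489)/(2116 - 2152)) = sqrt(-4877 - 1572/(-36)) = sqrt(-4877 - 1572*(-1/36)) = sqrt(-4877 + 131/3) = sqrt(-14500/3) = 10*I*sqrt(435)/3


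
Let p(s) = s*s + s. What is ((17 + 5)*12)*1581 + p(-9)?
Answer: 417456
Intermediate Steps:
p(s) = s + s² (p(s) = s² + s = s + s²)
((17 + 5)*12)*1581 + p(-9) = ((17 + 5)*12)*1581 - 9*(1 - 9) = (22*12)*1581 - 9*(-8) = 264*1581 + 72 = 417384 + 72 = 417456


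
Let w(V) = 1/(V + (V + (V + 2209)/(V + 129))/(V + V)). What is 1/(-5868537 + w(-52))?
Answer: -414569/2432913523561 ≈ -1.7040e-7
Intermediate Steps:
w(V) = 1/(V + (V + (2209 + V)/(129 + V))/(2*V)) (w(V) = 1/(V + (V + (2209 + V)/(129 + V))/((2*V))) = 1/(V + (V + (2209 + V)/(129 + V))*(1/(2*V))) = 1/(V + (V + (2209 + V)/(129 + V))/(2*V)))
1/(-5868537 + w(-52)) = 1/(-5868537 + 2*(-52)*(129 - 52)/(2209 + 2*(-52)³ + 130*(-52) + 259*(-52)²)) = 1/(-5868537 + 2*(-52)*77/(2209 + 2*(-140608) - 6760 + 259*2704)) = 1/(-5868537 + 2*(-52)*77/(2209 - 281216 - 6760 + 700336)) = 1/(-5868537 + 2*(-52)*77/414569) = 1/(-5868537 + 2*(-52)*(1/414569)*77) = 1/(-5868537 - 8008/414569) = 1/(-2432913523561/414569) = -414569/2432913523561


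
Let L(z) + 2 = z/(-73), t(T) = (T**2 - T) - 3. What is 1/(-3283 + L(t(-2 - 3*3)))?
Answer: -73/239934 ≈ -0.00030425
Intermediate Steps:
t(T) = -3 + T**2 - T
L(z) = -2 - z/73 (L(z) = -2 + z/(-73) = -2 + z*(-1/73) = -2 - z/73)
1/(-3283 + L(t(-2 - 3*3))) = 1/(-3283 + (-2 - (-3 + (-2 - 3*3)**2 - (-2 - 3*3))/73)) = 1/(-3283 + (-2 - (-3 + (-2 - 9)**2 - (-2 - 9))/73)) = 1/(-3283 + (-2 - (-3 + (-11)**2 - 1*(-11))/73)) = 1/(-3283 + (-2 - (-3 + 121 + 11)/73)) = 1/(-3283 + (-2 - 1/73*129)) = 1/(-3283 + (-2 - 129/73)) = 1/(-3283 - 275/73) = 1/(-239934/73) = -73/239934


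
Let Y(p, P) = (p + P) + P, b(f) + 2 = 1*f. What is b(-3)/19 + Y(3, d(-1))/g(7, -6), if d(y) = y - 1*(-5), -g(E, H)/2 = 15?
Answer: -359/570 ≈ -0.62982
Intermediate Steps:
g(E, H) = -30 (g(E, H) = -2*15 = -30)
d(y) = 5 + y (d(y) = y + 5 = 5 + y)
b(f) = -2 + f (b(f) = -2 + 1*f = -2 + f)
Y(p, P) = p + 2*P (Y(p, P) = (P + p) + P = p + 2*P)
b(-3)/19 + Y(3, d(-1))/g(7, -6) = (-2 - 3)/19 + (3 + 2*(5 - 1))/(-30) = -5*1/19 + (3 + 2*4)*(-1/30) = -5/19 + (3 + 8)*(-1/30) = -5/19 + 11*(-1/30) = -5/19 - 11/30 = -359/570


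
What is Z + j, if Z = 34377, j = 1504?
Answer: 35881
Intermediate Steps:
Z + j = 34377 + 1504 = 35881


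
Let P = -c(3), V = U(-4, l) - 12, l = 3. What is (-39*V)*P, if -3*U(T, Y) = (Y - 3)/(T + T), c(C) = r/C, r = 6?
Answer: -936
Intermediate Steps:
c(C) = 6/C
U(T, Y) = -(-3 + Y)/(6*T) (U(T, Y) = -(Y - 3)/(3*(T + T)) = -(-3 + Y)/(3*(2*T)) = -(-3 + Y)*1/(2*T)/3 = -(-3 + Y)/(6*T))
V = -12 (V = (⅙)*(3 - 1*3)/(-4) - 12 = (⅙)*(-¼)*(3 - 3) - 12 = (⅙)*(-¼)*0 - 12 = 0 - 12 = -12)
P = -2 (P = -6/3 = -1*2 = -2)
(-39*V)*P = -39*(-12)*(-2) = 468*(-2) = -936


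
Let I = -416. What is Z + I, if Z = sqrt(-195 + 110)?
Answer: -416 + I*sqrt(85) ≈ -416.0 + 9.2195*I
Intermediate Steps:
Z = I*sqrt(85) (Z = sqrt(-85) = I*sqrt(85) ≈ 9.2195*I)
Z + I = I*sqrt(85) - 416 = -416 + I*sqrt(85)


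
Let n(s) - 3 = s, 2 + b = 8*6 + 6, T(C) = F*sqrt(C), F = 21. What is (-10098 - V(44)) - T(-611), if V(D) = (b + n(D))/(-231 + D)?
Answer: -171657/17 - 21*I*sqrt(611) ≈ -10097.0 - 519.09*I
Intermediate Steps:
T(C) = 21*sqrt(C)
b = 52 (b = -2 + (8*6 + 6) = -2 + (48 + 6) = -2 + 54 = 52)
n(s) = 3 + s
V(D) = (55 + D)/(-231 + D) (V(D) = (52 + (3 + D))/(-231 + D) = (55 + D)/(-231 + D))
(-10098 - V(44)) - T(-611) = (-10098 - (55 + 44)/(-231 + 44)) - 21*sqrt(-611) = (-10098 - 99/(-187)) - 21*I*sqrt(611) = (-10098 - (-1)*99/187) - 21*I*sqrt(611) = (-10098 - 1*(-9/17)) - 21*I*sqrt(611) = (-10098 + 9/17) - 21*I*sqrt(611) = -171657/17 - 21*I*sqrt(611)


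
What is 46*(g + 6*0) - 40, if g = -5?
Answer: -270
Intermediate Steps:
46*(g + 6*0) - 40 = 46*(-5 + 6*0) - 40 = 46*(-5 + 0) - 40 = 46*(-5) - 40 = -230 - 40 = -270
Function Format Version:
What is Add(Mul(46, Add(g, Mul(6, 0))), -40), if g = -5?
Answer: -270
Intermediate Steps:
Add(Mul(46, Add(g, Mul(6, 0))), -40) = Add(Mul(46, Add(-5, Mul(6, 0))), -40) = Add(Mul(46, Add(-5, 0)), -40) = Add(Mul(46, -5), -40) = Add(-230, -40) = -270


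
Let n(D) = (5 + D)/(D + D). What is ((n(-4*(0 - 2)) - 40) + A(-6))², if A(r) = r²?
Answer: 2601/256 ≈ 10.160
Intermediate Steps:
n(D) = (5 + D)/(2*D) (n(D) = (5 + D)/((2*D)) = (5 + D)*(1/(2*D)) = (5 + D)/(2*D))
((n(-4*(0 - 2)) - 40) + A(-6))² = (((5 - 4*(0 - 2))/(2*((-4*(0 - 2)))) - 40) + (-6)²)² = (((5 - 4*(-2))/(2*((-4*(-2)))) - 40) + 36)² = (((½)*(5 + 8)/8 - 40) + 36)² = (((½)*(⅛)*13 - 40) + 36)² = ((13/16 - 40) + 36)² = (-627/16 + 36)² = (-51/16)² = 2601/256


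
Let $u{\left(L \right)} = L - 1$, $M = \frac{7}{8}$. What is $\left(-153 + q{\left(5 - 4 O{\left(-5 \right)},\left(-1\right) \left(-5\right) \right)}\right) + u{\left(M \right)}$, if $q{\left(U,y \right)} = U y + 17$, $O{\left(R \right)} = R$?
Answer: $- \frac{89}{8} \approx -11.125$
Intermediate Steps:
$M = \frac{7}{8}$ ($M = 7 \cdot \frac{1}{8} = \frac{7}{8} \approx 0.875$)
$q{\left(U,y \right)} = 17 + U y$
$u{\left(L \right)} = -1 + L$ ($u{\left(L \right)} = L - 1 = -1 + L$)
$\left(-153 + q{\left(5 - 4 O{\left(-5 \right)},\left(-1\right) \left(-5\right) \right)}\right) + u{\left(M \right)} = \left(-153 + \left(17 + \left(5 - -20\right) \left(\left(-1\right) \left(-5\right)\right)\right)\right) + \left(-1 + \frac{7}{8}\right) = \left(-153 + \left(17 + \left(5 + 20\right) 5\right)\right) - \frac{1}{8} = \left(-153 + \left(17 + 25 \cdot 5\right)\right) - \frac{1}{8} = \left(-153 + \left(17 + 125\right)\right) - \frac{1}{8} = \left(-153 + 142\right) - \frac{1}{8} = -11 - \frac{1}{8} = - \frac{89}{8}$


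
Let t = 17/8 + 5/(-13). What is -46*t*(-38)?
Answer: 79097/26 ≈ 3042.2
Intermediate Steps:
t = 181/104 (t = 17*(⅛) + 5*(-1/13) = 17/8 - 5/13 = 181/104 ≈ 1.7404)
-46*t*(-38) = -46*181/104*(-38) = -4163/52*(-38) = 79097/26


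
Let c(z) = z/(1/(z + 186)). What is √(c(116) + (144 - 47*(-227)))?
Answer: √45845 ≈ 214.11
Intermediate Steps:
c(z) = z*(186 + z) (c(z) = z/(1/(186 + z)) = z*(186 + z))
√(c(116) + (144 - 47*(-227))) = √(116*(186 + 116) + (144 - 47*(-227))) = √(116*302 + (144 + 10669)) = √(35032 + 10813) = √45845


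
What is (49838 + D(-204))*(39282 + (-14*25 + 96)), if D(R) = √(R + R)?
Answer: 1945077464 + 78056*I*√102 ≈ 1.9451e+9 + 7.8833e+5*I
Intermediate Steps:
D(R) = √2*√R (D(R) = √(2*R) = √2*√R)
(49838 + D(-204))*(39282 + (-14*25 + 96)) = (49838 + √2*√(-204))*(39282 + (-14*25 + 96)) = (49838 + √2*(2*I*√51))*(39282 + (-350 + 96)) = (49838 + 2*I*√102)*(39282 - 254) = (49838 + 2*I*√102)*39028 = 1945077464 + 78056*I*√102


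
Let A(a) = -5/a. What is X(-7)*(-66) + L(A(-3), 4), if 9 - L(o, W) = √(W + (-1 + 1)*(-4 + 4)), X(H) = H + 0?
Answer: 469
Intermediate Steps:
X(H) = H
L(o, W) = 9 - √W (L(o, W) = 9 - √(W + (-1 + 1)*(-4 + 4)) = 9 - √(W + 0*0) = 9 - √(W + 0) = 9 - √W)
X(-7)*(-66) + L(A(-3), 4) = -7*(-66) + (9 - √4) = 462 + (9 - 1*2) = 462 + (9 - 2) = 462 + 7 = 469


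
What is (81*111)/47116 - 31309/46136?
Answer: -265086517/543435944 ≈ -0.48780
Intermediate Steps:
(81*111)/47116 - 31309/46136 = 8991*(1/47116) - 31309*1/46136 = 8991/47116 - 31309/46136 = -265086517/543435944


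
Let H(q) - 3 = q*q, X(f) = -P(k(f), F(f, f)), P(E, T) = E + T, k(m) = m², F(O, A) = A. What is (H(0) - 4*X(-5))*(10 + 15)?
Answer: 2075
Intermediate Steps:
X(f) = -f - f² (X(f) = -(f² + f) = -(f + f²) = -f - f²)
H(q) = 3 + q² (H(q) = 3 + q*q = 3 + q²)
(H(0) - 4*X(-5))*(10 + 15) = ((3 + 0²) - (-20)*(-1 - 1*(-5)))*(10 + 15) = ((3 + 0) - (-20)*(-1 + 5))*25 = (3 - (-20)*4)*25 = (3 - 4*(-20))*25 = (3 + 80)*25 = 83*25 = 2075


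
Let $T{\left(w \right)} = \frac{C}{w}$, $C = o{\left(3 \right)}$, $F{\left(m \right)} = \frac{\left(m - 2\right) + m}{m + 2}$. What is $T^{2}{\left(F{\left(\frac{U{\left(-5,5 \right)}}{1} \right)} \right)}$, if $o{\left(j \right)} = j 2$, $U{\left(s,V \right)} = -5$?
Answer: $\frac{9}{4} \approx 2.25$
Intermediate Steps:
$o{\left(j \right)} = 2 j$
$F{\left(m \right)} = \frac{-2 + 2 m}{2 + m}$ ($F{\left(m \right)} = \frac{\left(m - 2\right) + m}{2 + m} = \frac{\left(-2 + m\right) + m}{2 + m} = \frac{-2 + 2 m}{2 + m}$)
$C = 6$ ($C = 2 \cdot 3 = 6$)
$T{\left(w \right)} = \frac{6}{w}$
$T^{2}{\left(F{\left(\frac{U{\left(-5,5 \right)}}{1} \right)} \right)} = \left(\frac{6}{2 \frac{1}{2 - \frac{5}{1}} \left(-1 - \frac{5}{1}\right)}\right)^{2} = \left(\frac{6}{2 \frac{1}{2 - 5} \left(-1 - 5\right)}\right)^{2} = \left(\frac{6}{2 \frac{1}{-3} \left(-6\right)}\right)^{2} = \left(\frac{6}{2 \left(- \frac{1}{3}\right) \left(-6\right)}\right)^{2} = \left(\frac{6}{4}\right)^{2} = \left(6 \cdot \frac{1}{4}\right)^{2} = \left(\frac{3}{2}\right)^{2} = \frac{9}{4}$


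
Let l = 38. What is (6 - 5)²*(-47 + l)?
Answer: -9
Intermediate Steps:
(6 - 5)²*(-47 + l) = (6 - 5)²*(-47 + 38) = 1²*(-9) = 1*(-9) = -9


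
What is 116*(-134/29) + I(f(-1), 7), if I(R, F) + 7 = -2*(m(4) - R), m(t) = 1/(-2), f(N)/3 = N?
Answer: -548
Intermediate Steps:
f(N) = 3*N
m(t) = -½
I(R, F) = -6 + 2*R (I(R, F) = -7 - 2*(-½ - R) = -7 + (1 + 2*R) = -6 + 2*R)
116*(-134/29) + I(f(-1), 7) = 116*(-134/29) + (-6 + 2*(3*(-1))) = 116*(-134*1/29) + (-6 + 2*(-3)) = 116*(-134/29) + (-6 - 6) = -536 - 12 = -548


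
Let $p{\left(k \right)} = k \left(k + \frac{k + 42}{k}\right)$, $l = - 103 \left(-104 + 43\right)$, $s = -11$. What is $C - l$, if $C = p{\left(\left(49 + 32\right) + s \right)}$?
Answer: $-1271$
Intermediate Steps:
$l = 6283$ ($l = \left(-103\right) \left(-61\right) = 6283$)
$p{\left(k \right)} = k \left(k + \frac{42 + k}{k}\right)$
$C = 5012$ ($C = 42 + \left(\left(49 + 32\right) - 11\right) + \left(\left(49 + 32\right) - 11\right)^{2} = 42 + \left(81 - 11\right) + \left(81 - 11\right)^{2} = 42 + 70 + 70^{2} = 42 + 70 + 4900 = 5012$)
$C - l = 5012 - 6283 = -1271$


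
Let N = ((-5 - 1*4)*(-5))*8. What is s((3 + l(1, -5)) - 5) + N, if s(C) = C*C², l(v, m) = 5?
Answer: 387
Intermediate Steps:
s(C) = C³
N = 360 (N = ((-5 - 4)*(-5))*8 = -9*(-5)*8 = 45*8 = 360)
s((3 + l(1, -5)) - 5) + N = ((3 + 5) - 5)³ + 360 = (8 - 5)³ + 360 = 3³ + 360 = 27 + 360 = 387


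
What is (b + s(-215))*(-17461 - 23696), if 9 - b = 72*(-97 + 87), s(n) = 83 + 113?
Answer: -38070225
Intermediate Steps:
s(n) = 196
b = 729 (b = 9 - 72*(-97 + 87) = 9 - 72*(-10) = 9 - 1*(-720) = 9 + 720 = 729)
(b + s(-215))*(-17461 - 23696) = (729 + 196)*(-17461 - 23696) = 925*(-41157) = -38070225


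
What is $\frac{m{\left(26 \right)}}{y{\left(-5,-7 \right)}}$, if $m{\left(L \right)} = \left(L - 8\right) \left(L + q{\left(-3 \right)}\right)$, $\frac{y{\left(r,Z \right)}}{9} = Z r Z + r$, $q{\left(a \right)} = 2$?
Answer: $- \frac{28}{125} \approx -0.224$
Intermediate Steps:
$y{\left(r,Z \right)} = 9 r + 9 r Z^{2}$ ($y{\left(r,Z \right)} = 9 \left(Z r Z + r\right) = 9 \left(r Z^{2} + r\right) = 9 \left(r + r Z^{2}\right) = 9 r + 9 r Z^{2}$)
$m{\left(L \right)} = \left(-8 + L\right) \left(2 + L\right)$ ($m{\left(L \right)} = \left(L - 8\right) \left(L + 2\right) = \left(-8 + L\right) \left(2 + L\right)$)
$\frac{m{\left(26 \right)}}{y{\left(-5,-7 \right)}} = \frac{-16 + 26^{2} - 156}{9 \left(-5\right) \left(1 + \left(-7\right)^{2}\right)} = \frac{-16 + 676 - 156}{9 \left(-5\right) \left(1 + 49\right)} = \frac{504}{9 \left(-5\right) 50} = \frac{504}{-2250} = 504 \left(- \frac{1}{2250}\right) = - \frac{28}{125}$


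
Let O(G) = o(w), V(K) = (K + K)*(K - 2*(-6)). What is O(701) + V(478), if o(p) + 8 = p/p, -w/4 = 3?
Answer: 468433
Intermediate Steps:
w = -12 (w = -4*3 = -12)
V(K) = 2*K*(12 + K) (V(K) = (2*K)*(K + 12) = (2*K)*(12 + K) = 2*K*(12 + K))
o(p) = -7 (o(p) = -8 + p/p = -8 + 1 = -7)
O(G) = -7
O(701) + V(478) = -7 + 2*478*(12 + 478) = -7 + 2*478*490 = -7 + 468440 = 468433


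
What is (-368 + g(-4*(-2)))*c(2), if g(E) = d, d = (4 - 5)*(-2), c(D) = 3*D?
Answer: -2196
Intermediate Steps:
d = 2 (d = -1*(-2) = 2)
g(E) = 2
(-368 + g(-4*(-2)))*c(2) = (-368 + 2)*(3*2) = -366*6 = -2196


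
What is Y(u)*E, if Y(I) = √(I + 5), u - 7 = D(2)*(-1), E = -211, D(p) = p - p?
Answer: -422*√3 ≈ -730.93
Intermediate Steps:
D(p) = 0
u = 7 (u = 7 + 0*(-1) = 7 + 0 = 7)
Y(I) = √(5 + I)
Y(u)*E = √(5 + 7)*(-211) = √12*(-211) = (2*√3)*(-211) = -422*√3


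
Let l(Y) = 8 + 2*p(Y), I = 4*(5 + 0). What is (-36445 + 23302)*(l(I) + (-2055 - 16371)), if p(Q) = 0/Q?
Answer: 242067774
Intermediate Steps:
I = 20 (I = 4*5 = 20)
p(Q) = 0
l(Y) = 8 (l(Y) = 8 + 2*0 = 8 + 0 = 8)
(-36445 + 23302)*(l(I) + (-2055 - 16371)) = (-36445 + 23302)*(8 + (-2055 - 16371)) = -13143*(8 - 18426) = -13143*(-18418) = 242067774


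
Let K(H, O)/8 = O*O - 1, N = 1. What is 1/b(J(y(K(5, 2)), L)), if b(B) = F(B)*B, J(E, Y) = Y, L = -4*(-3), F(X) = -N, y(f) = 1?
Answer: -1/12 ≈ -0.083333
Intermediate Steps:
K(H, O) = -8 + 8*O**2 (K(H, O) = 8*(O*O - 1) = 8*(O**2 - 1) = 8*(-1 + O**2) = -8 + 8*O**2)
F(X) = -1 (F(X) = -1*1 = -1)
L = 12
b(B) = -B
1/b(J(y(K(5, 2)), L)) = 1/(-1*12) = 1/(-12) = -1/12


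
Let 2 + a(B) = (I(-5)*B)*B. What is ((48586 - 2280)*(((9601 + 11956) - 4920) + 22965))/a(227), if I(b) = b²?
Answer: 1833810212/1288223 ≈ 1423.5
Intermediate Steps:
a(B) = -2 + 25*B² (a(B) = -2 + ((-5)²*B)*B = -2 + (25*B)*B = -2 + 25*B²)
((48586 - 2280)*(((9601 + 11956) - 4920) + 22965))/a(227) = ((48586 - 2280)*(((9601 + 11956) - 4920) + 22965))/(-2 + 25*227²) = (46306*((21557 - 4920) + 22965))/(-2 + 25*51529) = (46306*(16637 + 22965))/(-2 + 1288225) = (46306*39602)/1288223 = 1833810212*(1/1288223) = 1833810212/1288223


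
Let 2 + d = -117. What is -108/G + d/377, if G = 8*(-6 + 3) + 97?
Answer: -49403/27521 ≈ -1.7951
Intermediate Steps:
d = -119 (d = -2 - 117 = -119)
G = 73 (G = 8*(-3) + 97 = -24 + 97 = 73)
-108/G + d/377 = -108/73 - 119/377 = -49403/27521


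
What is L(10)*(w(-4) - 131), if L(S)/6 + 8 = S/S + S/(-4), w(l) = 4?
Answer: 7239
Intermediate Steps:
L(S) = -42 - 3*S/2 (L(S) = -48 + 6*(S/S + S/(-4)) = -48 + 6*(1 + S*(-1/4)) = -48 + 6*(1 - S/4) = -48 + (6 - 3*S/2) = -42 - 3*S/2)
L(10)*(w(-4) - 131) = (-42 - 3/2*10)*(4 - 131) = (-42 - 15)*(-127) = -57*(-127) = 7239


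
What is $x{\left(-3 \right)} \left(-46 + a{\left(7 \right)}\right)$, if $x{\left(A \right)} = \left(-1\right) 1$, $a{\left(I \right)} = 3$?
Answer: $43$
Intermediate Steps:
$x{\left(A \right)} = -1$
$x{\left(-3 \right)} \left(-46 + a{\left(7 \right)}\right) = - (-46 + 3) = \left(-1\right) \left(-43\right) = 43$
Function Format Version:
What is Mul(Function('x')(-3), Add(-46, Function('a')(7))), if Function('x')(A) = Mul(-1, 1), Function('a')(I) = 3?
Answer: 43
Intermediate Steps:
Function('x')(A) = -1
Mul(Function('x')(-3), Add(-46, Function('a')(7))) = Mul(-1, Add(-46, 3)) = Mul(-1, -43) = 43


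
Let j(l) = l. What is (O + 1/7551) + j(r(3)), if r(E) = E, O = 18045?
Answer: 136280449/7551 ≈ 18048.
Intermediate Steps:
(O + 1/7551) + j(r(3)) = (18045 + 1/7551) + 3 = 136257796/7551 + 3 = 136280449/7551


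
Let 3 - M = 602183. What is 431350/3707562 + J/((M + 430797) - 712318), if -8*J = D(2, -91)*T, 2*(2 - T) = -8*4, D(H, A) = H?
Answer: 42355678931/364041805218 ≈ 0.11635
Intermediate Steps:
M = -602180 (M = 3 - 1*602183 = 3 - 602183 = -602180)
T = 18 (T = 2 - (-4)*4 = 2 - 1/2*(-32) = 2 + 16 = 18)
J = -9/2 (J = -18/4 = -1/8*36 = -9/2 ≈ -4.5000)
431350/3707562 + J/((M + 430797) - 712318) = 431350/3707562 - 9/(2*((-602180 + 430797) - 712318)) = 431350*(1/3707562) - 9/(2*(-171383 - 712318)) = 215675/1853781 - 9/2/(-883701) = 215675/1853781 - 9/2*(-1/883701) = 215675/1853781 + 1/196378 = 42355678931/364041805218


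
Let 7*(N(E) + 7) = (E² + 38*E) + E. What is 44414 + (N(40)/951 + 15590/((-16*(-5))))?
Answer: 791905045/17752 ≈ 44609.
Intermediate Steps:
N(E) = -7 + E²/7 + 39*E/7 (N(E) = -7 + ((E² + 38*E) + E)/7 = -7 + (E² + 39*E)/7 = -7 + (E²/7 + 39*E/7) = -7 + E²/7 + 39*E/7)
44414 + (N(40)/951 + 15590/((-16*(-5)))) = 44414 + ((-7 + (⅐)*40² + (39/7)*40)/951 + 15590/((-16*(-5)))) = 44414 + ((-7 + (⅐)*1600 + 1560/7)*(1/951) + 15590/80) = 44414 + ((-7 + 1600/7 + 1560/7)*(1/951) + 15590*(1/80)) = 44414 + ((3111/7)*(1/951) + 1559/8) = 44414 + (1037/2219 + 1559/8) = 44414 + 3467717/17752 = 791905045/17752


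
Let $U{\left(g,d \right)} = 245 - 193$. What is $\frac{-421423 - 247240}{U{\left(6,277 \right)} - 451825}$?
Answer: $\frac{668663}{451773} \approx 1.4801$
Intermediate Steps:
$U{\left(g,d \right)} = 52$ ($U{\left(g,d \right)} = 245 - 193 = 52$)
$\frac{-421423 - 247240}{U{\left(6,277 \right)} - 451825} = \frac{-421423 - 247240}{52 - 451825} = - \frac{668663}{-451773} = \left(-668663\right) \left(- \frac{1}{451773}\right) = \frac{668663}{451773}$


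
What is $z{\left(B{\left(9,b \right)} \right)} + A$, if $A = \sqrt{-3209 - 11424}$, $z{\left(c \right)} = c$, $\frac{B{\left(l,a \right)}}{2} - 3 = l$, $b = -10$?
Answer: $24 + i \sqrt{14633} \approx 24.0 + 120.97 i$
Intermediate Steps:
$B{\left(l,a \right)} = 6 + 2 l$
$A = i \sqrt{14633}$ ($A = \sqrt{-14633} = i \sqrt{14633} \approx 120.97 i$)
$z{\left(B{\left(9,b \right)} \right)} + A = \left(6 + 2 \cdot 9\right) + i \sqrt{14633} = \left(6 + 18\right) + i \sqrt{14633} = 24 + i \sqrt{14633}$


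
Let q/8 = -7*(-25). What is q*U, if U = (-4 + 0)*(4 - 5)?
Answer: 5600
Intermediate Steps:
q = 1400 (q = 8*(-7*(-25)) = 8*175 = 1400)
U = 4 (U = -4*(-1) = 4)
q*U = 1400*4 = 5600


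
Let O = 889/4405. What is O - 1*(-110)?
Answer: 485439/4405 ≈ 110.20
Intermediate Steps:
O = 889/4405 (O = 889*(1/4405) = 889/4405 ≈ 0.20182)
O - 1*(-110) = 889/4405 - 1*(-110) = 889/4405 + 110 = 485439/4405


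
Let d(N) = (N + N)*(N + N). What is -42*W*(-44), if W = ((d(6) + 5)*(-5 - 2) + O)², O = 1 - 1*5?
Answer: 2025794232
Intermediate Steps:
d(N) = 4*N² (d(N) = (2*N)*(2*N) = 4*N²)
O = -4 (O = 1 - 5 = -4)
W = 1096209 (W = ((4*6² + 5)*(-5 - 2) - 4)² = ((4*36 + 5)*(-7) - 4)² = ((144 + 5)*(-7) - 4)² = (149*(-7) - 4)² = (-1043 - 4)² = (-1047)² = 1096209)
-42*W*(-44) = -42*1096209*(-44) = -46040778*(-44) = 2025794232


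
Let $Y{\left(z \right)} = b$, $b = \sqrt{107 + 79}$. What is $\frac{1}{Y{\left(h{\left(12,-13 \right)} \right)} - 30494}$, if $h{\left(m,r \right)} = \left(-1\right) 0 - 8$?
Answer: $- \frac{15247}{464941925} - \frac{\sqrt{186}}{929883850} \approx -3.2808 \cdot 10^{-5}$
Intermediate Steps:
$h{\left(m,r \right)} = -8$ ($h{\left(m,r \right)} = 0 - 8 = -8$)
$b = \sqrt{186} \approx 13.638$
$Y{\left(z \right)} = \sqrt{186}$
$\frac{1}{Y{\left(h{\left(12,-13 \right)} \right)} - 30494} = \frac{1}{\sqrt{186} - 30494} = \frac{1}{-30494 + \sqrt{186}}$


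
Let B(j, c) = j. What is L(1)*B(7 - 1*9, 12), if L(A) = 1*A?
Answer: -2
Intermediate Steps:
L(A) = A
L(1)*B(7 - 1*9, 12) = 1*(7 - 1*9) = 1*(7 - 9) = 1*(-2) = -2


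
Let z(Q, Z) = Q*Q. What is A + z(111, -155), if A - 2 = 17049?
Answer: 29372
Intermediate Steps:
z(Q, Z) = Q²
A = 17051 (A = 2 + 17049 = 17051)
A + z(111, -155) = 17051 + 111² = 17051 + 12321 = 29372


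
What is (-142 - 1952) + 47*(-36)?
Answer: -3786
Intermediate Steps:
(-142 - 1952) + 47*(-36) = -2094 - 1692 = -3786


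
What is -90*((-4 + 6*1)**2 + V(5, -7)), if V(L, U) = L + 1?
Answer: -900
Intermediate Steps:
V(L, U) = 1 + L
-90*((-4 + 6*1)**2 + V(5, -7)) = -90*((-4 + 6*1)**2 + (1 + 5)) = -90*((-4 + 6)**2 + 6) = -90*(2**2 + 6) = -90*(4 + 6) = -90*10 = -900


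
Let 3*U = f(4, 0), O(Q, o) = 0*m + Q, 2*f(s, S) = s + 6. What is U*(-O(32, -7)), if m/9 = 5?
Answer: -160/3 ≈ -53.333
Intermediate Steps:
m = 45 (m = 9*5 = 45)
f(s, S) = 3 + s/2 (f(s, S) = (s + 6)/2 = (6 + s)/2 = 3 + s/2)
O(Q, o) = Q (O(Q, o) = 0*45 + Q = 0 + Q = Q)
U = 5/3 (U = (3 + (1/2)*4)/3 = (3 + 2)/3 = (1/3)*5 = 5/3 ≈ 1.6667)
U*(-O(32, -7)) = 5*(-1*32)/3 = (5/3)*(-32) = -160/3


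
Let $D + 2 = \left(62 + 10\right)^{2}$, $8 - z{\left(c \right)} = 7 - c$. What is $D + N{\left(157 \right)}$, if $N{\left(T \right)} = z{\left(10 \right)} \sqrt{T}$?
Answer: $5182 + 11 \sqrt{157} \approx 5319.8$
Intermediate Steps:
$z{\left(c \right)} = 1 + c$ ($z{\left(c \right)} = 8 - \left(7 - c\right) = 8 + \left(-7 + c\right) = 1 + c$)
$N{\left(T \right)} = 11 \sqrt{T}$ ($N{\left(T \right)} = \left(1 + 10\right) \sqrt{T} = 11 \sqrt{T}$)
$D = 5182$ ($D = -2 + \left(62 + 10\right)^{2} = -2 + 72^{2} = -2 + 5184 = 5182$)
$D + N{\left(157 \right)} = 5182 + 11 \sqrt{157}$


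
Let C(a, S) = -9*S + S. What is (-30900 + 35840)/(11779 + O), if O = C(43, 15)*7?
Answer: 4940/10939 ≈ 0.45160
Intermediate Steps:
C(a, S) = -8*S
O = -840 (O = -8*15*7 = -120*7 = -840)
(-30900 + 35840)/(11779 + O) = (-30900 + 35840)/(11779 - 840) = 4940/10939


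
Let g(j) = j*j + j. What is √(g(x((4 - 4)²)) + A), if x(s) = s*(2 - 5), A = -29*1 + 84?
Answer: √55 ≈ 7.4162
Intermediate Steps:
A = 55 (A = -29 + 84 = 55)
x(s) = -3*s (x(s) = s*(-3) = -3*s)
g(j) = j + j² (g(j) = j² + j = j + j²)
√(g(x((4 - 4)²)) + A) = √((-3*(4 - 4)²)*(1 - 3*(4 - 4)²) + 55) = √((-3*0²)*(1 - 3*0²) + 55) = √((-3*0)*(1 - 3*0) + 55) = √(0*(1 + 0) + 55) = √(0*1 + 55) = √(0 + 55) = √55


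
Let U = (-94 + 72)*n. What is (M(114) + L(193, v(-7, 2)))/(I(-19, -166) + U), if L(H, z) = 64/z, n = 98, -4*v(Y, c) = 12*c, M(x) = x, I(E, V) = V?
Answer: -155/3483 ≈ -0.044502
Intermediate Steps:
v(Y, c) = -3*c
U = -2156 (U = (-94 + 72)*98 = -22*98 = -2156)
(M(114) + L(193, v(-7, 2)))/(I(-19, -166) + U) = (114 + 64/((-3*2)))/(-166 - 2156) = (114 + 64/(-6))/(-2322) = (114 + 64*(-1/6))*(-1/2322) = (114 - 32/3)*(-1/2322) = (310/3)*(-1/2322) = -155/3483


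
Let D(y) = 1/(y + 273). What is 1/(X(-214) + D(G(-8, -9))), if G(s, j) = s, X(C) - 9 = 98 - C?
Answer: 265/85066 ≈ 0.0031152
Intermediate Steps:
X(C) = 107 - C (X(C) = 9 + (98 - C) = 107 - C)
D(y) = 1/(273 + y)
1/(X(-214) + D(G(-8, -9))) = 1/((107 - 1*(-214)) + 1/(273 - 8)) = 1/((107 + 214) + 1/265) = 1/(321 + 1/265) = 1/(85066/265) = 265/85066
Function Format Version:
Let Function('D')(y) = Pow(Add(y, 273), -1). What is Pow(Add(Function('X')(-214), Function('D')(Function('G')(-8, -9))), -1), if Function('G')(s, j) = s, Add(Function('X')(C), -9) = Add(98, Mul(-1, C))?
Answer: Rational(265, 85066) ≈ 0.0031152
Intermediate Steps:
Function('X')(C) = Add(107, Mul(-1, C)) (Function('X')(C) = Add(9, Add(98, Mul(-1, C))) = Add(107, Mul(-1, C)))
Function('D')(y) = Pow(Add(273, y), -1)
Pow(Add(Function('X')(-214), Function('D')(Function('G')(-8, -9))), -1) = Pow(Add(Add(107, Mul(-1, -214)), Pow(Add(273, -8), -1)), -1) = Pow(Add(Add(107, 214), Pow(265, -1)), -1) = Pow(Add(321, Rational(1, 265)), -1) = Pow(Rational(85066, 265), -1) = Rational(265, 85066)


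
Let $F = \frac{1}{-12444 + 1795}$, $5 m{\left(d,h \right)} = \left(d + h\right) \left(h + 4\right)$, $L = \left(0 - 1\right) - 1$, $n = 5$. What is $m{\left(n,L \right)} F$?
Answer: $- \frac{6}{53245} \approx -0.00011269$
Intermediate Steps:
$L = -2$ ($L = -1 - 1 = -2$)
$m{\left(d,h \right)} = \frac{\left(4 + h\right) \left(d + h\right)}{5}$ ($m{\left(d,h \right)} = \frac{\left(d + h\right) \left(h + 4\right)}{5} = \frac{\left(d + h\right) \left(4 + h\right)}{5} = \frac{\left(4 + h\right) \left(d + h\right)}{5}$)
$F = - \frac{1}{10649}$ ($F = \frac{1}{-10649} = - \frac{1}{10649} \approx -9.3905 \cdot 10^{-5}$)
$m{\left(n,L \right)} F = \left(\frac{\left(-2\right)^{2}}{5} + \frac{4}{5} \cdot 5 + \frac{4}{5} \left(-2\right) + \frac{1}{5} \cdot 5 \left(-2\right)\right) \left(- \frac{1}{10649}\right) = \left(\frac{1}{5} \cdot 4 + 4 - \frac{8}{5} - 2\right) \left(- \frac{1}{10649}\right) = \left(\frac{4}{5} + 4 - \frac{8}{5} - 2\right) \left(- \frac{1}{10649}\right) = \frac{6}{5} \left(- \frac{1}{10649}\right) = - \frac{6}{53245}$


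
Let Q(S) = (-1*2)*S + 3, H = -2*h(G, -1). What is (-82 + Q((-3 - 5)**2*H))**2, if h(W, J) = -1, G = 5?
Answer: 112225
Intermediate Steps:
H = 2 (H = -2*(-1) = 2)
Q(S) = 3 - 2*S (Q(S) = -2*S + 3 = 3 - 2*S)
(-82 + Q((-3 - 5)**2*H))**2 = (-82 + (3 - 2*(-3 - 5)**2*2))**2 = (-82 + (3 - 2*(-8)**2*2))**2 = (-82 + (3 - 128*2))**2 = (-82 + (3 - 2*128))**2 = (-82 + (3 - 256))**2 = (-82 - 253)**2 = (-335)**2 = 112225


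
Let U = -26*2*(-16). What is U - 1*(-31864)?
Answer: 32696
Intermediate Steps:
U = 832 (U = -52*(-16) = 832)
U - 1*(-31864) = 832 - 1*(-31864) = 832 + 31864 = 32696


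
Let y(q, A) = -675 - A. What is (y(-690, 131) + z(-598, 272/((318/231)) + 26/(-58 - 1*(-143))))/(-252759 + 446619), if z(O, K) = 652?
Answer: -77/96930 ≈ -0.00079439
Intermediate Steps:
(y(-690, 131) + z(-598, 272/((318/231)) + 26/(-58 - 1*(-143))))/(-252759 + 446619) = ((-675 - 1*131) + 652)/(-252759 + 446619) = ((-675 - 131) + 652)/193860 = (-806 + 652)*(1/193860) = -154*1/193860 = -77/96930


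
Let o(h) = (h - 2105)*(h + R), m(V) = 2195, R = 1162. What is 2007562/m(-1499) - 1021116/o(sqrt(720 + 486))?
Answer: 6001329228314732522/6558653595123895 - 1444368582*sqrt(134)/2987997082061 ≈ 915.02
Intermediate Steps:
o(h) = (-2105 + h)*(1162 + h) (o(h) = (h - 2105)*(h + 1162) = (-2105 + h)*(1162 + h))
2007562/m(-1499) - 1021116/o(sqrt(720 + 486)) = 2007562/2195 - 1021116/(-2446010 + (sqrt(720 + 486))**2 - 943*sqrt(720 + 486)) = 2007562*(1/2195) - 1021116/(-2446010 + (sqrt(1206))**2 - 2829*sqrt(134)) = 2007562/2195 - 1021116/(-2446010 + (3*sqrt(134))**2 - 2829*sqrt(134)) = 2007562/2195 - 1021116/(-2446010 + 1206 - 2829*sqrt(134)) = 2007562/2195 - 1021116/(-2444804 - 2829*sqrt(134))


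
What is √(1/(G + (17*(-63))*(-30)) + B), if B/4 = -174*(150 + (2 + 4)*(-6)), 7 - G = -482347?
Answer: I*√5250465944045395/257242 ≈ 281.68*I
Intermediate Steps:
G = 482354 (G = 7 - 1*(-482347) = 7 + 482347 = 482354)
B = -79344 (B = 4*(-174*(150 + (2 + 4)*(-6))) = 4*(-174*(150 + 6*(-6))) = 4*(-174*(150 - 36)) = 4*(-174*114) = 4*(-19836) = -79344)
√(1/(G + (17*(-63))*(-30)) + B) = √(1/(482354 + (17*(-63))*(-30)) - 79344) = √(1/(482354 - 1071*(-30)) - 79344) = √(1/(482354 + 32130) - 79344) = √(1/514484 - 79344) = √(-40821218495/514484) = I*√5250465944045395/257242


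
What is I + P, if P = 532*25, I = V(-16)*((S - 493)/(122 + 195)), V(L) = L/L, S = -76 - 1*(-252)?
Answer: 13299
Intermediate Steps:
S = 176 (S = -76 + 252 = 176)
V(L) = 1
I = -1 (I = 1*((176 - 493)/(122 + 195)) = 1*(-317/317) = 1*(-317*1/317) = 1*(-1) = -1)
P = 13300
I + P = -1 + 13300 = 13299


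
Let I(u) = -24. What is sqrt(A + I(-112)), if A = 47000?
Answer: 8*sqrt(734) ≈ 216.74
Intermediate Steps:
sqrt(A + I(-112)) = sqrt(47000 - 24) = sqrt(46976) = 8*sqrt(734)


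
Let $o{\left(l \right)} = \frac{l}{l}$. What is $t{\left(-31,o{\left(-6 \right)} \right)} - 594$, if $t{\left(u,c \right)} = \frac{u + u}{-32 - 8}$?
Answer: $- \frac{11849}{20} \approx -592.45$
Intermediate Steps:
$o{\left(l \right)} = 1$
$t{\left(u,c \right)} = - \frac{u}{20}$ ($t{\left(u,c \right)} = \frac{2 u}{-40} = 2 u \left(- \frac{1}{40}\right) = - \frac{u}{20}$)
$t{\left(-31,o{\left(-6 \right)} \right)} - 594 = \left(- \frac{1}{20}\right) \left(-31\right) - 594 = \frac{31}{20} - 594 = - \frac{11849}{20}$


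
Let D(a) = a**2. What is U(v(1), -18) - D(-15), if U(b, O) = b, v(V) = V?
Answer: -224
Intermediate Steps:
U(v(1), -18) - D(-15) = 1 - 1*(-15)**2 = 1 - 1*225 = 1 - 225 = -224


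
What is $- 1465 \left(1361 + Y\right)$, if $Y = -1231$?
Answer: $-190450$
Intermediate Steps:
$- 1465 \left(1361 + Y\right) = - 1465 \left(1361 - 1231\right) = \left(-1465\right) 130 = -190450$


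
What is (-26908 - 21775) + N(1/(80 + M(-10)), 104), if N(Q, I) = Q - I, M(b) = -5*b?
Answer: -6342309/130 ≈ -48787.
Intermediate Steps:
(-26908 - 21775) + N(1/(80 + M(-10)), 104) = (-26908 - 21775) + (1/(80 - 5*(-10)) - 1*104) = -48683 + (1/(80 + 50) - 104) = -48683 + (1/130 - 104) = -48683 - 13519/130 = -6342309/130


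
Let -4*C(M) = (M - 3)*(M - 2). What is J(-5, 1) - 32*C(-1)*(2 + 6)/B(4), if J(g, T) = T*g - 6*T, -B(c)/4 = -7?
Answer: 115/7 ≈ 16.429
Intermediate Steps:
B(c) = 28 (B(c) = -4*(-7) = 28)
C(M) = -(-3 + M)*(-2 + M)/4 (C(M) = -(M - 3)*(M - 2)/4 = -(-3 + M)*(-2 + M)/4)
J(g, T) = -6*T + T*g
J(-5, 1) - 32*C(-1)*(2 + 6)/B(4) = 1*(-6 - 5) - 32*(-3/2 - ¼*(-1)² + (5/4)*(-1))*(2 + 6)/28 = 1*(-11) - 32*(-3/2 - ¼*1 - 5/4)*8/28 = -11 - 32*(-3/2 - ¼ - 5/4)*8/28 = -11 - 32*(-3*8)/28 = -11 - (-768)/28 = -11 - 32*(-6/7) = -11 + 192/7 = 115/7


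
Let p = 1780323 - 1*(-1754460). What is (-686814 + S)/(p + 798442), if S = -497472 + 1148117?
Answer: -36169/4333225 ≈ -0.0083469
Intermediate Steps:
S = 650645
p = 3534783 (p = 1780323 + 1754460 = 3534783)
(-686814 + S)/(p + 798442) = (-686814 + 650645)/(3534783 + 798442) = -36169/4333225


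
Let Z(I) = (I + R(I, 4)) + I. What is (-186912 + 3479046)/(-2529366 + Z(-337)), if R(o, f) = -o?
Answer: -3292134/2529703 ≈ -1.3014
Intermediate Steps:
Z(I) = I (Z(I) = (I - I) + I = 0 + I = I)
(-186912 + 3479046)/(-2529366 + Z(-337)) = (-186912 + 3479046)/(-2529366 - 337) = 3292134/(-2529703) = 3292134*(-1/2529703) = -3292134/2529703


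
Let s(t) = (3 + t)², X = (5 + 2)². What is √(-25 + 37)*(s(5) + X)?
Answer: 226*√3 ≈ 391.44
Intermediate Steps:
X = 49 (X = 7² = 49)
√(-25 + 37)*(s(5) + X) = √(-25 + 37)*((3 + 5)² + 49) = √12*(8² + 49) = (2*√3)*(64 + 49) = (2*√3)*113 = 226*√3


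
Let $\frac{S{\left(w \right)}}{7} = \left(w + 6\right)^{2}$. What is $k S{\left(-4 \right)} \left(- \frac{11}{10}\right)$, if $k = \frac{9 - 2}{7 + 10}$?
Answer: $- \frac{1078}{85} \approx -12.682$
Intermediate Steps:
$S{\left(w \right)} = 7 \left(6 + w\right)^{2}$ ($S{\left(w \right)} = 7 \left(w + 6\right)^{2} = 7 \left(6 + w\right)^{2}$)
$k = \frac{7}{17} \approx 0.41176$
$k S{\left(-4 \right)} \left(- \frac{11}{10}\right) = \frac{7 \cdot 7 \left(6 - 4\right)^{2}}{17} \left(- \frac{11}{10}\right) = \frac{7 \cdot 7 \cdot 2^{2}}{17} \left(\left(-11\right) \frac{1}{10}\right) = \frac{7 \cdot 7 \cdot 4}{17} \left(- \frac{11}{10}\right) = \frac{7}{17} \cdot 28 \left(- \frac{11}{10}\right) = \frac{196}{17} \left(- \frac{11}{10}\right) = - \frac{1078}{85}$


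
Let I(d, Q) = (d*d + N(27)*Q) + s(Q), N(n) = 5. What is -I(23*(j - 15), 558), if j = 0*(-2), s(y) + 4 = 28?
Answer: -121839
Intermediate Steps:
s(y) = 24 (s(y) = -4 + 28 = 24)
j = 0
I(d, Q) = 24 + d² + 5*Q (I(d, Q) = (d*d + 5*Q) + 24 = (d² + 5*Q) + 24 = 24 + d² + 5*Q)
-I(23*(j - 15), 558) = -(24 + (23*(0 - 15))² + 5*558) = -(24 + (23*(-15))² + 2790) = -(24 + (-345)² + 2790) = -(24 + 119025 + 2790) = -1*121839 = -121839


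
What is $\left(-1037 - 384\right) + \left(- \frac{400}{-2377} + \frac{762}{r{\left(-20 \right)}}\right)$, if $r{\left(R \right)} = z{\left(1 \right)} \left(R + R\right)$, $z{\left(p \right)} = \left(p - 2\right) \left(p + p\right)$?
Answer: $- \frac{134187043}{95080} \approx -1411.3$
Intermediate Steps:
$z{\left(p \right)} = 2 p \left(-2 + p\right)$ ($z{\left(p \right)} = \left(-2 + p\right) 2 p = 2 p \left(-2 + p\right)$)
$r{\left(R \right)} = - 4 R$ ($r{\left(R \right)} = 2 \cdot 1 \left(-2 + 1\right) \left(R + R\right) = 2 \cdot 1 \left(-1\right) 2 R = - 2 \cdot 2 R = - 4 R$)
$\left(-1037 - 384\right) + \left(- \frac{400}{-2377} + \frac{762}{r{\left(-20 \right)}}\right) = \left(-1037 - 384\right) + \left(- \frac{400}{-2377} + \frac{762}{\left(-4\right) \left(-20\right)}\right) = \left(-1037 - 384\right) - \left(- \frac{400}{2377} - \frac{762}{80}\right) = -1421 + \left(\frac{400}{2377} + 762 \cdot \frac{1}{80}\right) = -1421 + \left(\frac{400}{2377} + \frac{381}{40}\right) = -1421 + \frac{921637}{95080} = - \frac{134187043}{95080}$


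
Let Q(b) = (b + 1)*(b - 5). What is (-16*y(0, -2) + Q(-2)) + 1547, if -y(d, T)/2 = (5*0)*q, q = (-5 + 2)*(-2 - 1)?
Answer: 1554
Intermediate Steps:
q = 9 (q = -3*(-3) = 9)
Q(b) = (1 + b)*(-5 + b)
y(d, T) = 0 (y(d, T) = -2*5*0*9 = -0*9 = -2*0 = 0)
(-16*y(0, -2) + Q(-2)) + 1547 = (-16*0 + (-5 + (-2)² - 4*(-2))) + 1547 = (0 + (-5 + 4 + 8)) + 1547 = (0 + 7) + 1547 = 7 + 1547 = 1554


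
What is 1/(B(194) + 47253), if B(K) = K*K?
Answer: 1/84889 ≈ 1.1780e-5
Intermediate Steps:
B(K) = K²
1/(B(194) + 47253) = 1/(194² + 47253) = 1/(37636 + 47253) = 1/84889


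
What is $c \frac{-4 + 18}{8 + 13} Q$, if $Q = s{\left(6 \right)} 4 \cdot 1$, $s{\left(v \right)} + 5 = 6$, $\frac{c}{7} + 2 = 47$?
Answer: $840$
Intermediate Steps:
$c = 315$ ($c = -14 + 7 \cdot 47 = -14 + 329 = 315$)
$s{\left(v \right)} = 1$ ($s{\left(v \right)} = -5 + 6 = 1$)
$Q = 4$ ($Q = 1 \cdot 4 \cdot 1 = 4 \cdot 1 = 4$)
$c \frac{-4 + 18}{8 + 13} Q = 315 \frac{-4 + 18}{8 + 13} \cdot 4 = 315 \cdot \frac{14}{21} \cdot 4 = 315 \cdot 14 \cdot \frac{1}{21} \cdot 4 = 315 \cdot \frac{2}{3} \cdot 4 = 210 \cdot 4 = 840$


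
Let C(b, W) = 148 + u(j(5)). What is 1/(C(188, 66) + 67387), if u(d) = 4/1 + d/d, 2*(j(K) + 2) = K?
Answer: 1/67540 ≈ 1.4806e-5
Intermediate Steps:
j(K) = -2 + K/2
u(d) = 5 (u(d) = 4*1 + 1 = 4 + 1 = 5)
C(b, W) = 153 (C(b, W) = 148 + 5 = 153)
1/(C(188, 66) + 67387) = 1/(153 + 67387) = 1/67540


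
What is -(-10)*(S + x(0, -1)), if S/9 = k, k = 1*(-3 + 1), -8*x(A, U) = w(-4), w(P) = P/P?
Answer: -725/4 ≈ -181.25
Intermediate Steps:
w(P) = 1
x(A, U) = -⅛ (x(A, U) = -⅛*1 = -⅛)
k = -2 (k = 1*(-2) = -2)
S = -18 (S = 9*(-2) = -18)
-(-10)*(S + x(0, -1)) = -(-10)*(-18 - ⅛) = -(-10)*(-145)/8 = -2*725/8 = -725/4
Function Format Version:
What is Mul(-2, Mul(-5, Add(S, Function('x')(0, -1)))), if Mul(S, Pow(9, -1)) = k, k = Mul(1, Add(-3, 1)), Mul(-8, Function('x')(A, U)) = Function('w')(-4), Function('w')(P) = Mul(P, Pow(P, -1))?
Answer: Rational(-725, 4) ≈ -181.25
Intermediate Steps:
Function('w')(P) = 1
Function('x')(A, U) = Rational(-1, 8) (Function('x')(A, U) = Mul(Rational(-1, 8), 1) = Rational(-1, 8))
k = -2 (k = Mul(1, -2) = -2)
S = -18 (S = Mul(9, -2) = -18)
Mul(-2, Mul(-5, Add(S, Function('x')(0, -1)))) = Mul(-2, Mul(-5, Add(-18, Rational(-1, 8)))) = Mul(-2, Mul(-5, Rational(-145, 8))) = Mul(-2, Rational(725, 8)) = Rational(-725, 4)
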